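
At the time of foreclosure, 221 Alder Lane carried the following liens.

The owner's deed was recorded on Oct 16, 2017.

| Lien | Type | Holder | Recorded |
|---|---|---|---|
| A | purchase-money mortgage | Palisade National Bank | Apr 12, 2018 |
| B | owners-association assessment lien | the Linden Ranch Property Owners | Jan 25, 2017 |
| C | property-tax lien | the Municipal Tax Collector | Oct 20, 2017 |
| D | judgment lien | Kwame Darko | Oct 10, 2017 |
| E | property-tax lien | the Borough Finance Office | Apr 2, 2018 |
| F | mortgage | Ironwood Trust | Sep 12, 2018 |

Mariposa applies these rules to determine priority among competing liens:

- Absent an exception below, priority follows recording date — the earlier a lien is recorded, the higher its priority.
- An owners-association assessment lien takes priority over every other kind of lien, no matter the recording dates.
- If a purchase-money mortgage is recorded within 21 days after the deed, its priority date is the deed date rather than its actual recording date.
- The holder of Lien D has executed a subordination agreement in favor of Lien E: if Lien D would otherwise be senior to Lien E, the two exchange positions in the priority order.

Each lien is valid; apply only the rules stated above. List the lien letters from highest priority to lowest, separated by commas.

B, E, C, D, A, F

Adjusting effective dates: A missed the 21-day window (178 days after the deed), so its recording date stands.
B is an owners-association assessment lien, so it outranks all other liens regardless of date.
Remaining liens by effective date: D (Oct 10, 2017), C (Oct 20, 2017), E (Apr 2, 2018), A (Apr 12, 2018), F (Sep 12, 2018).
The subordination applies — D was senior to E — so D and E swap.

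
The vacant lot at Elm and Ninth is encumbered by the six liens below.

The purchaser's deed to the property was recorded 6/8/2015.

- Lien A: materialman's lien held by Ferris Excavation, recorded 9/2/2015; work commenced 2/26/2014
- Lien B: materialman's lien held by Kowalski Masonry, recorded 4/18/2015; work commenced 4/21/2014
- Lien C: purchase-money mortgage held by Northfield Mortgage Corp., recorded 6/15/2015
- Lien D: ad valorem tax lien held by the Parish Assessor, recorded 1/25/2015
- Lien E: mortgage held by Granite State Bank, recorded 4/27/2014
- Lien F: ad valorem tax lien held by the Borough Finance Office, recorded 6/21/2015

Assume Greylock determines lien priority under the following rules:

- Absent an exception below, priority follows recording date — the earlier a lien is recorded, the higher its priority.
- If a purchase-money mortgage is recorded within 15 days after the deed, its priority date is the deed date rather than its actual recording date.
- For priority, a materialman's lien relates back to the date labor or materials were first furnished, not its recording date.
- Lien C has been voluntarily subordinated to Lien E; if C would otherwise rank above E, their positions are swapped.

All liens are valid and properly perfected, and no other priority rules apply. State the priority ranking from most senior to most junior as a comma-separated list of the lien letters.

A, B, E, D, C, F

Adjusting effective dates: A relates back to 2/26/2014 (work commenced); B is treated as recorded 4/21/2014, the work-commencement date; C's effective date is the deed date, 6/8/2015.
Sorted by effective date: A (2/26/2014), B (4/21/2014), E (4/27/2014), D (1/25/2015), C (6/8/2015), F (6/21/2015).
Since C is not senior to E, the subordination leaves the order unchanged.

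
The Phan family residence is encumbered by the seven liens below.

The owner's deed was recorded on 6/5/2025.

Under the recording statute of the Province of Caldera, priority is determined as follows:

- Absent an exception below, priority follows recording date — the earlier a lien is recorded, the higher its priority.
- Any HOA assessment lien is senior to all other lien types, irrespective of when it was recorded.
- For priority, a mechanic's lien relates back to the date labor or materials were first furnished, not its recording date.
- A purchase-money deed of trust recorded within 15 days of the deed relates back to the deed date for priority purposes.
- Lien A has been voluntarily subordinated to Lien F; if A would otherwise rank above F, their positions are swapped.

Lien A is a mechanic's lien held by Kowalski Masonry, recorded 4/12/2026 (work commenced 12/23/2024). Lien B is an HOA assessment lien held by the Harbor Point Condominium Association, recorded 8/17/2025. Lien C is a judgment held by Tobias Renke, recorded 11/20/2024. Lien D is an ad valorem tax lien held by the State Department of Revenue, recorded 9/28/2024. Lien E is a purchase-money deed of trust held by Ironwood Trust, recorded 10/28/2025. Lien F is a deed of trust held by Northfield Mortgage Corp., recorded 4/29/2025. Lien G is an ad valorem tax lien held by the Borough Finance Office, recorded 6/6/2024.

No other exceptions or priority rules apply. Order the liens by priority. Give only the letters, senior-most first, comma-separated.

B, G, D, C, F, A, E

Adjusting effective dates: A is treated as recorded 12/23/2024, the work-commencement date; E was recorded 145 days after the deed — beyond 15 days — so no relation-back applies.
B is an HOA assessment lien and takes priority over every other lien.
Ordering the rest by effective date: G (6/6/2024), D (9/28/2024), C (11/20/2024), A (12/23/2024), F (4/29/2025), E (10/28/2025).
A would otherwise be senior to F, so under the subordination agreement A and F exchange positions.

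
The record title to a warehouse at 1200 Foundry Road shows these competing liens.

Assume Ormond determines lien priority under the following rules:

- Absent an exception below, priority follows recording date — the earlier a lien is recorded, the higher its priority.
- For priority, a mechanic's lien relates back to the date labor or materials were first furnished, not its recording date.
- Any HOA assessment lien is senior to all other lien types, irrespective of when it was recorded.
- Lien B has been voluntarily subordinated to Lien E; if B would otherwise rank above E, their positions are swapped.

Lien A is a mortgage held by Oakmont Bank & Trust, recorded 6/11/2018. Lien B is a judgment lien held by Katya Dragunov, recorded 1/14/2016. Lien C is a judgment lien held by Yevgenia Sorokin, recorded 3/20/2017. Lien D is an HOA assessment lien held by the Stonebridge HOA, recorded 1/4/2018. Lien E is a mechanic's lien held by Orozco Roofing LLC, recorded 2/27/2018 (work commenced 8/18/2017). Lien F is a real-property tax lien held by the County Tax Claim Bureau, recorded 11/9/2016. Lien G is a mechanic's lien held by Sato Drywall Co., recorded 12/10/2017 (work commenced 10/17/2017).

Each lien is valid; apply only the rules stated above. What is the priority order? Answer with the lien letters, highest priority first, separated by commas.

D, E, F, C, B, G, A

Adjusting effective dates: E relates back to 8/18/2017 (work commenced); G is treated as recorded 10/17/2017, the work-commencement date.
As an HOA assessment lien, D is senior to every other lien.
Remaining liens by effective date: B (1/14/2016), F (11/9/2016), C (3/20/2017), E (8/18/2017), G (10/17/2017), A (6/11/2018).
B is senior to E before the subordination, so the two trade places.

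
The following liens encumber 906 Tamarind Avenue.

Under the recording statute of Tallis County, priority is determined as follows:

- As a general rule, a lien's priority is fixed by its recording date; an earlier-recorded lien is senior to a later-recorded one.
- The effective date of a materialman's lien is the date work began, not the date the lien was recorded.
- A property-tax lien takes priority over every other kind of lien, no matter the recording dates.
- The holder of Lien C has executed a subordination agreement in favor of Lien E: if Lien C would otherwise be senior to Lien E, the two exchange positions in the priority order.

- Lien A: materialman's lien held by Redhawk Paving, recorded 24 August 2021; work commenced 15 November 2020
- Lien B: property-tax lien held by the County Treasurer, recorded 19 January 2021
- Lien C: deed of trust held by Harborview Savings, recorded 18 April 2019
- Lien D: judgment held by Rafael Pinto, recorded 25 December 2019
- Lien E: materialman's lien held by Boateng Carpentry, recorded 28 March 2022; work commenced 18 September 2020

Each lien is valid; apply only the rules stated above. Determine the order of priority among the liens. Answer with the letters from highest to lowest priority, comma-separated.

Effective dates after the stated exceptions: A's effective date is 15 November 2020, when work began; E relates back to 18 September 2020 (work commenced).
B, as a property-tax lien, has superpriority and ranks first.
The other liens, earliest effective date first: C (18 April 2019), D (25 December 2019), E (18 September 2020), A (15 November 2020).
Because C would otherwise rank above E, the subordination swaps them.

B, E, D, C, A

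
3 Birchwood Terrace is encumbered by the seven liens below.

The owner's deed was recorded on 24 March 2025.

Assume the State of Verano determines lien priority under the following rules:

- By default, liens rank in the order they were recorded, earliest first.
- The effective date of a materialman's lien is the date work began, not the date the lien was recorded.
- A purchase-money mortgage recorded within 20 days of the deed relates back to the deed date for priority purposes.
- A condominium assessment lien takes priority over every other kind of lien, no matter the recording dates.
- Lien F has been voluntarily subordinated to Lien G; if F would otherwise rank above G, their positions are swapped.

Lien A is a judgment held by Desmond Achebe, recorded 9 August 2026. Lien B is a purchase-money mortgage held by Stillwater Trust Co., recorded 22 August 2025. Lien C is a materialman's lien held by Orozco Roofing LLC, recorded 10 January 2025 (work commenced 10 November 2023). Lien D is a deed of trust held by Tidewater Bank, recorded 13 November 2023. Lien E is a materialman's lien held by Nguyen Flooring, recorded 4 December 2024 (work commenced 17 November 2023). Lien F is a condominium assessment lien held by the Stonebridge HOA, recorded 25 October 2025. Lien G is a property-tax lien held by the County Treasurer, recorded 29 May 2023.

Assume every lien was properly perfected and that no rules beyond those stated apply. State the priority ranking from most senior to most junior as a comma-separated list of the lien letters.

Effective dates after the stated exceptions: B missed the 20-day window (151 days after the deed), so its recording date stands; C relates back to 10 November 2023 (work commenced); E relates back to 17 November 2023 (work commenced).
As a condominium assessment lien, F is senior to every other lien.
Remaining liens by effective date: G (29 May 2023), C (10 November 2023), D (13 November 2023), E (17 November 2023), B (22 August 2025), A (9 August 2026).
F would otherwise be senior to G, so under the subordination agreement F and G exchange positions.

G, F, C, D, E, B, A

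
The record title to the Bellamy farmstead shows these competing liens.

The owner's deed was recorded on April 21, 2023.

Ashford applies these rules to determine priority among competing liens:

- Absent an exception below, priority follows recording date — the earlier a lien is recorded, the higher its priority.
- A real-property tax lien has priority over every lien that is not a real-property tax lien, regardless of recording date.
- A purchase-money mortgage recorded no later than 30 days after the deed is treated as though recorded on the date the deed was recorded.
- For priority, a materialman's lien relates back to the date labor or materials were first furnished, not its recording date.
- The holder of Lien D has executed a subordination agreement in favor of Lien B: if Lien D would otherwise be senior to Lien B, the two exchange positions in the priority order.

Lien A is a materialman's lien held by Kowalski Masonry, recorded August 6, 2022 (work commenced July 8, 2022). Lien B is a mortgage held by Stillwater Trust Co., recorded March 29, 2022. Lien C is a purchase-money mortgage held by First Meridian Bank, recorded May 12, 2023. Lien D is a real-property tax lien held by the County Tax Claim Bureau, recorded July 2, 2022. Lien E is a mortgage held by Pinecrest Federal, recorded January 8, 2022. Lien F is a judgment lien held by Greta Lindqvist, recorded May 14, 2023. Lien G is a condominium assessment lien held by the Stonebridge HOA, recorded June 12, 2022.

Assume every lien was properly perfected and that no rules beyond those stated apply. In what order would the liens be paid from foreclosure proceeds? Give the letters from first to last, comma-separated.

Effective dates: A's effective date is July 8, 2022, when work began; C relates back to the deed date April 21, 2023.
D is a real-property tax lien and takes priority over every other lien.
Among the remaining liens, by effective date: E (January 8, 2022), B (March 29, 2022), G (June 12, 2022), A (July 8, 2022), C (April 21, 2023), F (May 14, 2023).
D is senior to B before the subordination, so the two trade places.

B, E, D, G, A, C, F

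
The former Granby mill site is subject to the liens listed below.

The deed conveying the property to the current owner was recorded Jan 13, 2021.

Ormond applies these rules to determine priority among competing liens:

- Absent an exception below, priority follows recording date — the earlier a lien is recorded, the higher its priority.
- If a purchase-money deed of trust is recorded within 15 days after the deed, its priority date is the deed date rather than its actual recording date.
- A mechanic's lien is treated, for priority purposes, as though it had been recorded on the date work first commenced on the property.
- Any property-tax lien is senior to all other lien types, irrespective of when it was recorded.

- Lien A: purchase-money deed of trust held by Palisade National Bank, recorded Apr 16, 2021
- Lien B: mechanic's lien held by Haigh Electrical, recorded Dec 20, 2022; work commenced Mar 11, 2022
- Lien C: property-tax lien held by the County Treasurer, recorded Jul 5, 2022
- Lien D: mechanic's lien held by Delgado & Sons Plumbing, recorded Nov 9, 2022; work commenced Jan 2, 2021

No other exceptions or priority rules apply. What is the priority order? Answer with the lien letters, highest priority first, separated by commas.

First, effective dates: A was recorded 93 days after the deed, outside the 15-day window, so it keeps its recording date; B's effective date is Mar 11, 2022, when work began; D relates back to Jan 2, 2021 (work commenced).
C is a property-tax lien and takes priority over every other lien.
Remaining liens by effective date: D (Jan 2, 2021), A (Apr 16, 2021), B (Mar 11, 2022).

C, D, A, B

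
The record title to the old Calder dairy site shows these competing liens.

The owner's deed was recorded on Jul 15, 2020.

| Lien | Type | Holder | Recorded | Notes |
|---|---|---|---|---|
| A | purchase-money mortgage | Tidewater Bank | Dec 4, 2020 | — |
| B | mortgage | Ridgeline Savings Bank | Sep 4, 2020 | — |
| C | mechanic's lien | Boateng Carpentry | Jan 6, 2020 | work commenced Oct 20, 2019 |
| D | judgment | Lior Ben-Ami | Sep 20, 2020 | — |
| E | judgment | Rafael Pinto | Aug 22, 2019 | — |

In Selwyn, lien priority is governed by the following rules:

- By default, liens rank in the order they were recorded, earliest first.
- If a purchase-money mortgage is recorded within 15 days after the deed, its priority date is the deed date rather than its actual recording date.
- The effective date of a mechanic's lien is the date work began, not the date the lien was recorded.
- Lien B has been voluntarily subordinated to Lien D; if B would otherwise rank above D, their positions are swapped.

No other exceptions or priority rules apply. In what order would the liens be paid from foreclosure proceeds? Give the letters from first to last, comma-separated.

Effective dates after the stated exceptions: A was recorded 142 days after the deed — beyond 15 days — so no relation-back applies; C is treated as recorded Oct 20, 2019, the work-commencement date.
By effective date, earliest first: E (Aug 22, 2019), C (Oct 20, 2019), B (Sep 4, 2020), D (Sep 20, 2020), A (Dec 4, 2020).
B is senior to D before the subordination, so the two trade places.

E, C, D, B, A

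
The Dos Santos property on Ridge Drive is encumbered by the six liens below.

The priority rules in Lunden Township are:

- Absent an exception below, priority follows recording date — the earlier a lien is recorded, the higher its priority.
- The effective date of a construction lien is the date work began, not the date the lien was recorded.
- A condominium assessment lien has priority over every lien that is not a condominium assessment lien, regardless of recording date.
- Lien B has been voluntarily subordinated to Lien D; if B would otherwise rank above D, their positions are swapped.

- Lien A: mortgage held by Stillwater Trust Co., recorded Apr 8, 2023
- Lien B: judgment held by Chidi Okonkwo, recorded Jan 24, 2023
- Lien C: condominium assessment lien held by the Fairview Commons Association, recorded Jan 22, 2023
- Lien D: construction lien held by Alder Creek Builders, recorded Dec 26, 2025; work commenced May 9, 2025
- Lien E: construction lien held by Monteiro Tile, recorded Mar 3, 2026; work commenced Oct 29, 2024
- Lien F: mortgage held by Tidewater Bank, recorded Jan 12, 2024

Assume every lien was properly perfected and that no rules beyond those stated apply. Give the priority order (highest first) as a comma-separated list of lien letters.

C, D, A, F, E, B

First, effective dates: D's effective date is May 9, 2025, when work began; E is treated as recorded Oct 29, 2024, the work-commencement date.
As a condominium assessment lien, C is senior to every other lien.
Remaining liens by effective date: B (Jan 24, 2023), A (Apr 8, 2023), F (Jan 12, 2024), E (Oct 29, 2024), D (May 9, 2025).
Because B would otherwise rank above D, the subordination swaps them.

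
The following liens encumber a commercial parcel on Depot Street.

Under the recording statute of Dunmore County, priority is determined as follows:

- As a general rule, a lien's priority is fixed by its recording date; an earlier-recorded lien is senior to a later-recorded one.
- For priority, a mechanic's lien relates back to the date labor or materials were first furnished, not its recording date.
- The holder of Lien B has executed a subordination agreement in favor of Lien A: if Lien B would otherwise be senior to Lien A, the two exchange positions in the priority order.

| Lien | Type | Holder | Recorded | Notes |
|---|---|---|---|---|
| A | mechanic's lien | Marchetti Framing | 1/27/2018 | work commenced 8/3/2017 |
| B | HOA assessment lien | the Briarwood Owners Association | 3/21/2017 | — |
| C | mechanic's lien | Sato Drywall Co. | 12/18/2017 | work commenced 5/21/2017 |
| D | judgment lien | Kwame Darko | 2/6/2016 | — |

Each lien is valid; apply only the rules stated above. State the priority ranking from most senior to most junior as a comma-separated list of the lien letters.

D, A, C, B

Adjusting effective dates: A relates back to 8/3/2017 (work commenced); C is treated as recorded 5/21/2017, the work-commencement date.
Sorted by effective date: D (2/6/2016), B (3/21/2017), C (5/21/2017), A (8/3/2017).
B is senior to A before the subordination, so the two trade places.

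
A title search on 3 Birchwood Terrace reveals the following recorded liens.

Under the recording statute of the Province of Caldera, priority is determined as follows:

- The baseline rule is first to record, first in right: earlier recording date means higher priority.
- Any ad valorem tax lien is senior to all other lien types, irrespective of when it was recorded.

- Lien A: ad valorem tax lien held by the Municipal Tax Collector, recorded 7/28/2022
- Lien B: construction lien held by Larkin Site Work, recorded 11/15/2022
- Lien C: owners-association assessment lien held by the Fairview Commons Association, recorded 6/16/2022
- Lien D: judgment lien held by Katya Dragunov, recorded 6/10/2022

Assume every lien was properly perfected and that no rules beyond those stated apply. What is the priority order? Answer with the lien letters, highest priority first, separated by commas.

A, D, C, B

As an ad valorem tax lien, A is senior to every other lien.
Among the remaining liens, by effective date: D (6/10/2022), C (6/16/2022), B (11/15/2022).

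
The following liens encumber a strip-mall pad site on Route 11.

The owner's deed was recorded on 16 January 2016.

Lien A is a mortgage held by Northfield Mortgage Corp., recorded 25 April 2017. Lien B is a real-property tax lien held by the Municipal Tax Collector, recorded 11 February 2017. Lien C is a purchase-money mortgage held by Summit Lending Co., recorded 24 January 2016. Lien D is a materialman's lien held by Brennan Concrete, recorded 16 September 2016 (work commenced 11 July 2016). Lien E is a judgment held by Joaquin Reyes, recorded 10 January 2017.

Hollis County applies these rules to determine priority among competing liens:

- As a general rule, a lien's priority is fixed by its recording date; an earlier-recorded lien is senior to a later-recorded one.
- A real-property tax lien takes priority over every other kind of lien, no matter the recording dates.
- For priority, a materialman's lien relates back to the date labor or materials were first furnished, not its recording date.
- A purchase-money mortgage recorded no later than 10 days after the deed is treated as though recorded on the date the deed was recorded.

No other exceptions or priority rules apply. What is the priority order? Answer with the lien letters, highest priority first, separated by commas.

Effective dates after the stated exceptions: C was recorded within the 10-day window, so its effective date is the deed date 16 January 2016; D relates back to 11 July 2016 (work commenced).
B is a real-property tax lien, so it outranks all other liens regardless of date.
Remaining liens by effective date: C (16 January 2016), D (11 July 2016), E (10 January 2017), A (25 April 2017).

B, C, D, E, A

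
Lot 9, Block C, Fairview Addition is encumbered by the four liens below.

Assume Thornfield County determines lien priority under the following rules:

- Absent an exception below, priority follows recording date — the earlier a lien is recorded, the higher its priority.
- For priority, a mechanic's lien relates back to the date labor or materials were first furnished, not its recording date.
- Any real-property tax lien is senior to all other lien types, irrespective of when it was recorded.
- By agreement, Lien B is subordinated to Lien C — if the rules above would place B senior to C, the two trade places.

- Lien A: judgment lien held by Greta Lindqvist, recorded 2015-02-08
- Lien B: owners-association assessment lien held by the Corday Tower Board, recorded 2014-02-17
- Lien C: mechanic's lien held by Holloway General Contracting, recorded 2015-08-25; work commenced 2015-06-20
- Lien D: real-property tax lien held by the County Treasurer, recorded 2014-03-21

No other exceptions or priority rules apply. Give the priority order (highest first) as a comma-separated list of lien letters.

Adjusting effective dates: C's effective date is 2015-06-20, when work began.
As a real-property tax lien, D is senior to every other lien.
Among the remaining liens, by effective date: B (2014-02-17), A (2015-02-08), C (2015-06-20).
B is senior to C before the subordination, so the two trade places.

D, C, A, B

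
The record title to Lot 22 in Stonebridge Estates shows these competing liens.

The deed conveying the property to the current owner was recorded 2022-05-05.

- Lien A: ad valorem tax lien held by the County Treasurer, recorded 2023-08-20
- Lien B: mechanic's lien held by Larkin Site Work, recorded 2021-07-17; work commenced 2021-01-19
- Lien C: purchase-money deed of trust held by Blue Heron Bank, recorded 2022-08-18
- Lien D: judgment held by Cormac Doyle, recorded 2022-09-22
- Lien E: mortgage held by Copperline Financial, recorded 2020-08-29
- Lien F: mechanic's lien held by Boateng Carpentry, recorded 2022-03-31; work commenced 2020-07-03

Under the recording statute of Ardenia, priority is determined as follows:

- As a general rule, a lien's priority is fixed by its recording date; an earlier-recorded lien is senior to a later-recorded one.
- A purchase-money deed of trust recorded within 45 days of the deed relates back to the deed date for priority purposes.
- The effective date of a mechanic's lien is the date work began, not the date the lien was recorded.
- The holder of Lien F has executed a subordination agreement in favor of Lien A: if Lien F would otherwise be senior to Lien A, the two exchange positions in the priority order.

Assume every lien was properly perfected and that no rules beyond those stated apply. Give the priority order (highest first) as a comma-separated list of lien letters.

First, effective dates: B's effective date is 2021-01-19, when work began; C was recorded 105 days after the deed, outside the 45-day window, so it keeps its recording date; F is treated as recorded 2020-07-03, the work-commencement date.
Sorted by effective date: F (2020-07-03), E (2020-08-29), B (2021-01-19), C (2022-08-18), D (2022-09-22), A (2023-08-20).
F is senior to A before the subordination, so the two trade places.

A, E, B, C, D, F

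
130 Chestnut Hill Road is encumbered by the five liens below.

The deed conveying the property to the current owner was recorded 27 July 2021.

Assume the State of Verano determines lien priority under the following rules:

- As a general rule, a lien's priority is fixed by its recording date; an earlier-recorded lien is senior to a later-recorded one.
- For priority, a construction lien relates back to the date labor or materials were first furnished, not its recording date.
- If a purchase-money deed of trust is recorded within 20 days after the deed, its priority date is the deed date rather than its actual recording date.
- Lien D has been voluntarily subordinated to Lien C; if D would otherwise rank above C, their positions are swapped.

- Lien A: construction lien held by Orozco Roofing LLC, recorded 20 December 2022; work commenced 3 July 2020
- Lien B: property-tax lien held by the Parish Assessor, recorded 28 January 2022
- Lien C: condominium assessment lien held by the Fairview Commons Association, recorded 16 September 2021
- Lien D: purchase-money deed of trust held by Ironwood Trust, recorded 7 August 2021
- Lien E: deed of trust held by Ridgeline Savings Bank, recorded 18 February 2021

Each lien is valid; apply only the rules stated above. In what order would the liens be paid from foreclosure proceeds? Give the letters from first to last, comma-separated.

Adjusting effective dates: A's effective date is 3 July 2020, when work began; D was recorded within the 20-day window, so its effective date is the deed date 27 July 2021.
Sorted by effective date: A (3 July 2020), E (18 February 2021), D (27 July 2021), C (16 September 2021), B (28 January 2022).
The subordination applies — D was senior to C — so D and C swap.

A, E, C, D, B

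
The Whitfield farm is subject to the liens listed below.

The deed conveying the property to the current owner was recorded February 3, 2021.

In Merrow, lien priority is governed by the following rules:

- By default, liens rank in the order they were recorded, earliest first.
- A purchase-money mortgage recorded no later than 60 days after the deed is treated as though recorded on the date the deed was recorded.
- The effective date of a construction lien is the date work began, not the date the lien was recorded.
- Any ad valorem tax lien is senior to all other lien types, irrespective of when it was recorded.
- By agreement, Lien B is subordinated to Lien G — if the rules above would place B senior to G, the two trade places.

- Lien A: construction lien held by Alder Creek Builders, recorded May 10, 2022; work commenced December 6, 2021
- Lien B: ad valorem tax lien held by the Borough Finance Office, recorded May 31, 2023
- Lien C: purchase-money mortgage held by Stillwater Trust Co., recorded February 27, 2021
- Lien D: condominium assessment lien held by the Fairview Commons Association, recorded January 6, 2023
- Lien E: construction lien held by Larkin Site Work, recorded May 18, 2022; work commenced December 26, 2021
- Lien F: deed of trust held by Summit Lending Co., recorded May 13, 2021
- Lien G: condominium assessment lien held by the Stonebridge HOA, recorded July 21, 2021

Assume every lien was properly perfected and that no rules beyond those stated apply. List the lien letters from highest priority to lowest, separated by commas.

Effective dates after the stated exceptions: A relates back to December 6, 2021 (work commenced); C's effective date is the deed date, February 3, 2021; E is treated as recorded December 26, 2021, the work-commencement date.
As an ad valorem tax lien, B is senior to every other lien.
The other liens, earliest effective date first: C (February 3, 2021), F (May 13, 2021), G (July 21, 2021), A (December 6, 2021), E (December 26, 2021), D (January 6, 2023).
Because B would otherwise rank above G, the subordination swaps them.

G, C, F, B, A, E, D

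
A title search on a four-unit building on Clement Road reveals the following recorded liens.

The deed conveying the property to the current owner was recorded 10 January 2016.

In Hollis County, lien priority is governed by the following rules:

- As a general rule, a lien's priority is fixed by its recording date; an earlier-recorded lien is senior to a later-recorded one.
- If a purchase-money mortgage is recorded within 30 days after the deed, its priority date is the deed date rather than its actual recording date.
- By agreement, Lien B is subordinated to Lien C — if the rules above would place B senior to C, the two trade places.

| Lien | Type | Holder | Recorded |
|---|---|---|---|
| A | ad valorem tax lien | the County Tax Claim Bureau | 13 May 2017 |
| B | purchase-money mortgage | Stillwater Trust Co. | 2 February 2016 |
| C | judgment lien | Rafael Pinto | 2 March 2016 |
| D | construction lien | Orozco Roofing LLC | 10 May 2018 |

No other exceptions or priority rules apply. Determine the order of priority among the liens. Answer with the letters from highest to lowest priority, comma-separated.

Effective dates after the stated exceptions: B's effective date is the deed date, 10 January 2016.
Sorted by effective date: B (10 January 2016), C (2 March 2016), A (13 May 2017), D (10 May 2018).
Because B would otherwise rank above C, the subordination swaps them.

C, B, A, D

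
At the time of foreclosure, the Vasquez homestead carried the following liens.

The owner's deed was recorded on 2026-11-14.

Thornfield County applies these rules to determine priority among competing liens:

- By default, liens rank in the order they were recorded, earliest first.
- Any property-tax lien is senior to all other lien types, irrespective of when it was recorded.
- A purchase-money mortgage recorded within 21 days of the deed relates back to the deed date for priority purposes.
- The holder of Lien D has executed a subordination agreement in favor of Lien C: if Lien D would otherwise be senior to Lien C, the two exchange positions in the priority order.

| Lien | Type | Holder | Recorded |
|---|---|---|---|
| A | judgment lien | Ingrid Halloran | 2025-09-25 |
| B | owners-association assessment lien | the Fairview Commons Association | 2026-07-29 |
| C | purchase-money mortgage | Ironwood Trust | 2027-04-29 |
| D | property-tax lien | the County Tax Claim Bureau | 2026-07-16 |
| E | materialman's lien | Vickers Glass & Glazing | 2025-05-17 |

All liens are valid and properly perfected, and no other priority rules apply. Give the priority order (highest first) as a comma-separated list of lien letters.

C, E, A, B, D

Effective dates after the stated exceptions: C was recorded 166 days after the deed, outside the 21-day window, so it keeps its recording date.
D is a property-tax lien, so it outranks all other liens regardless of date.
Ordering the rest by effective date: E (2025-05-17), A (2025-09-25), B (2026-07-29), C (2027-04-29).
D would otherwise be senior to C, so under the subordination agreement D and C exchange positions.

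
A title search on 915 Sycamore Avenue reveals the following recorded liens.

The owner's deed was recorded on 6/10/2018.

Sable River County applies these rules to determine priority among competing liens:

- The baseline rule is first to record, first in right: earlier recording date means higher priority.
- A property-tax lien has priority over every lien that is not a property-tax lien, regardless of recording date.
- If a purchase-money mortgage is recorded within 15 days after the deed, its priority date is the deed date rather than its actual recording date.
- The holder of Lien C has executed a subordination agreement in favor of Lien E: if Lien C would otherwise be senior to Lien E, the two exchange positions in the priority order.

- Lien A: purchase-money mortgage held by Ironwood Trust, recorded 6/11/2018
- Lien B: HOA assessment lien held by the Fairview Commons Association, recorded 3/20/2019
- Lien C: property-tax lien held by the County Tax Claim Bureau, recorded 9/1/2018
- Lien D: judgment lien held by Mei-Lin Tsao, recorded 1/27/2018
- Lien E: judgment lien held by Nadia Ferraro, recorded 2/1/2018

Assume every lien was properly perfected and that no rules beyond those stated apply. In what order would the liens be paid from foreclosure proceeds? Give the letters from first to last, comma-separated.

E, D, C, A, B

Effective dates after the stated exceptions: A relates back to the deed date 6/10/2018.
As a property-tax lien, C is senior to every other lien.
Ordering the rest by effective date: D (1/27/2018), E (2/1/2018), A (6/10/2018), B (3/20/2019).
Because C would otherwise rank above E, the subordination swaps them.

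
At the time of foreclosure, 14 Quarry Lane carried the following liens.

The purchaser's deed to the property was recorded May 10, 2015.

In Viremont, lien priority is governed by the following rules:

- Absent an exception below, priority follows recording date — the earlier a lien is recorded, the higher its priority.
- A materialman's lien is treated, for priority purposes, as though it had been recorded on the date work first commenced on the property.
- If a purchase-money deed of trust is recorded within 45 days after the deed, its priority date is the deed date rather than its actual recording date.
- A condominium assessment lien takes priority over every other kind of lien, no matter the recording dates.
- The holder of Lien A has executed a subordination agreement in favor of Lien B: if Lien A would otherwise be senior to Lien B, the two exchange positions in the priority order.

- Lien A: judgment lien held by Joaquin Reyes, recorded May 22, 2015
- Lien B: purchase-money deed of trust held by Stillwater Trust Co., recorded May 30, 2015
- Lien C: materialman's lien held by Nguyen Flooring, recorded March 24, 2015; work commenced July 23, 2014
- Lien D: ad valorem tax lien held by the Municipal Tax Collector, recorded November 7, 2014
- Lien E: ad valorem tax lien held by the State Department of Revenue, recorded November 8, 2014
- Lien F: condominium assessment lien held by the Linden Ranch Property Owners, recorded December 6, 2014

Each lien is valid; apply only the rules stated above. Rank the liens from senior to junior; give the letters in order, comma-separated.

F, C, D, E, B, A

Adjusting effective dates: B's effective date is the deed date, May 10, 2015; C relates back to July 23, 2014 (work commenced).
As a condominium assessment lien, F is senior to every other lien.
Ordering the rest by effective date: C (July 23, 2014), D (November 7, 2014), E (November 8, 2014), B (May 10, 2015), A (May 22, 2015).
Since A is not senior to B, the subordination leaves the order unchanged.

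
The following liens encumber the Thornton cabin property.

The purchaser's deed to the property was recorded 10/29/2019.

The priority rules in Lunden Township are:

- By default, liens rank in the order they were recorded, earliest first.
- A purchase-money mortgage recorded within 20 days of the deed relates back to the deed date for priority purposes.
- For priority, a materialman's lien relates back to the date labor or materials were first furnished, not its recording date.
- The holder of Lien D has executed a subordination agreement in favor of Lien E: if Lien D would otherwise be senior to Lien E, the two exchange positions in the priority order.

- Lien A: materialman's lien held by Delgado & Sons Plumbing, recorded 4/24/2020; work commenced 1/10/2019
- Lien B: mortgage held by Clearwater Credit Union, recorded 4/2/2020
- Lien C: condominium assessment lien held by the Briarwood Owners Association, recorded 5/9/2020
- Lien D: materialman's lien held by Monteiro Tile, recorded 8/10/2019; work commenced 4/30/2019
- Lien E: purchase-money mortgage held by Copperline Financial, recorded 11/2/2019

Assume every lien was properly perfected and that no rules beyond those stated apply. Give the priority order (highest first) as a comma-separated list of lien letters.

Adjusting effective dates: A is treated as recorded 1/10/2019, the work-commencement date; D relates back to 4/30/2019 (work commenced); E was recorded within the 20-day window, so its effective date is the deed date 10/29/2019.
By effective date, earliest first: A (1/10/2019), D (4/30/2019), E (10/29/2019), B (4/2/2020), C (5/9/2020).
D is senior to E before the subordination, so the two trade places.

A, E, D, B, C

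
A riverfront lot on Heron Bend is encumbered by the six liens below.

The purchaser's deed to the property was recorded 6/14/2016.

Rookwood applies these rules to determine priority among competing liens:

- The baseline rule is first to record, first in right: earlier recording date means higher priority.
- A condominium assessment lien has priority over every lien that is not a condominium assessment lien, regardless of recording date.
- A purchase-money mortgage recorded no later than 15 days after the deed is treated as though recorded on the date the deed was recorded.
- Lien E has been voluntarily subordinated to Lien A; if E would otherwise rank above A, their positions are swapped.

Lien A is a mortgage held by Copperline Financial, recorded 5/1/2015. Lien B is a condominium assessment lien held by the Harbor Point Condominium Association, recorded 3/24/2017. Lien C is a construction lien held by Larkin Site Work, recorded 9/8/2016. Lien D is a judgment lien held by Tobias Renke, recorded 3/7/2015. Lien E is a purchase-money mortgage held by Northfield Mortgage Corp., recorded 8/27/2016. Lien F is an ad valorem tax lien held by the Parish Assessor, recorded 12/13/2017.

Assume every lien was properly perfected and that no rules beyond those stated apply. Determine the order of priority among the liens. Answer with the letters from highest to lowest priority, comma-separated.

Effective dates: E was recorded 74 days after the deed, outside the 15-day window, so it keeps its recording date.
B is a condominium assessment lien and takes priority over every other lien.
Remaining liens by effective date: D (3/7/2015), A (5/1/2015), E (8/27/2016), C (9/8/2016), F (12/13/2017).
E already ranks below A; the subordination has no effect.

B, D, A, E, C, F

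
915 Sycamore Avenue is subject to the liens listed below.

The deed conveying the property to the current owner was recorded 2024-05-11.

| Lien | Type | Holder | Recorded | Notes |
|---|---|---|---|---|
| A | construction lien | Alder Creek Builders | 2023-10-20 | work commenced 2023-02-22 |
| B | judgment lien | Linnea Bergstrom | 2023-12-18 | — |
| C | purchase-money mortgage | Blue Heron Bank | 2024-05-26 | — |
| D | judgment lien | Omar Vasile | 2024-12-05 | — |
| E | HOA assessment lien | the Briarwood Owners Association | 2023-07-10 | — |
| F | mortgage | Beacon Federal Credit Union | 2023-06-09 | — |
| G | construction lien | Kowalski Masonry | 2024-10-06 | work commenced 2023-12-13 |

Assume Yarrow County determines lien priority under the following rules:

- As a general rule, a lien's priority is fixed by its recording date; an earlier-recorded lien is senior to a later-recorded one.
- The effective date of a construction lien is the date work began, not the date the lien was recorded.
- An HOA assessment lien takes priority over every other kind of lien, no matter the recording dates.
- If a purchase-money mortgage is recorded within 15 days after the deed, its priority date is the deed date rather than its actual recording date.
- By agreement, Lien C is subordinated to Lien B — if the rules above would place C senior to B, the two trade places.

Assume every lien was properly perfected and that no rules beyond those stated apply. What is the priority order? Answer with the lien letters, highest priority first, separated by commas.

E, A, F, G, B, C, D

Effective dates after the stated exceptions: A is treated as recorded 2023-02-22, the work-commencement date; C's effective date is the deed date, 2024-05-11; G is treated as recorded 2023-12-13, the work-commencement date.
As an HOA assessment lien, E is senior to every other lien.
Ordering the rest by effective date: A (2023-02-22), F (2023-06-09), G (2023-12-13), B (2023-12-18), C (2024-05-11), D (2024-12-05).
Since C is not senior to B, the subordination leaves the order unchanged.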